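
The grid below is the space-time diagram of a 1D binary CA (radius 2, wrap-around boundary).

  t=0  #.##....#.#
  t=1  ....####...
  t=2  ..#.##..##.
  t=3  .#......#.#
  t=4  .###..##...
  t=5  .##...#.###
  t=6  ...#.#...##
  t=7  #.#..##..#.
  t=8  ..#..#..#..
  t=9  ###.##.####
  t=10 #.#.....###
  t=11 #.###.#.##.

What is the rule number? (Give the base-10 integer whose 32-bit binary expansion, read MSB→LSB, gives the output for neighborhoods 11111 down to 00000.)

  #####|#  b31=1 t=9,i=0
  ####.|.  b30=0 t=1,i=6
  ###.#|#  b29=1 t=5,i=10
  ###..|.  b28=0 t=1,i=7
  ##.##|.  b27=0 t=0,i=1
  ##.#.|.  b26=0 t=10,i=1
  ##..#|.  b25=0 t=2,i=6
  ##...|#  b24=1 t=0,i=4
  #.###|.  b23=0 t=5,i=8
  #.##.|.  b22=0 t=0,i=2
  #.#.#|.  b21=0 t=3,i=10
  #.#..|#  b20=1 t=3,i=1
  #..##|.  b19=0 t=2,i=7
  #..#.|#  b18=1 t=7,i=8
  #...#|.  b17=0 t=2,i=0
  #....|#  b16=1 t=0,i=5
  .####|#  b15=1 t=1,i=5
  .###.|#  b14=1 t=4,i=2
  .##.#|.  b13=0 t=0,i=0
  .##..|.  b12=0 t=0,i=3
  .#.##|.  b11=0 t=0,i=9
  .#.#.|.  b10=0 t=3,i=0
  .#..#|.  b9=0 t=7,i=3
  .#...|#  b8=1 t=3,i=2
  ..###|#  b7=1 t=1,i=4
  ..##.|#  b6=1 t=2,i=8
  ..#.#|.  b5=0 t=0,i=8
  ..#..|#  b4=1 t=8,i=2
  ...##|.  b3=0 t=1,i=3
  ...#.|#  b2=1 t=0,i=7
  ....#|#  b1=1 t=0,i=6
  .....|.  b0=0 t=1,i=0
  bits 10100001000101011100000111010110 = 2702557654

2702557654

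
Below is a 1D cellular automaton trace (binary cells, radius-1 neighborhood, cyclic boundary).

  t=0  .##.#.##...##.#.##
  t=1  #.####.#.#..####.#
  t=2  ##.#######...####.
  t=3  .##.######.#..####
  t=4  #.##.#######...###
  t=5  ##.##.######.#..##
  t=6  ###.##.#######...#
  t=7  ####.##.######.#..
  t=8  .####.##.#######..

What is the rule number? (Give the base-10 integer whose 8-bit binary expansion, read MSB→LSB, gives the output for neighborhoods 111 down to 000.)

  ###|#  b7=1 t=1,i=3
  ##.|#  b6=1 t=0,i=2
  #.#|#  b5=1 t=0,i=0
  #..|.  b4=0 t=0,i=8
  .##|.  b3=0 t=0,i=1
  .#.|#  b2=1 t=0,i=4
  ..#|.  b1=0 t=0,i=10
  ...|#  b0=1 t=0,i=9
  bits 11100101 = 229

229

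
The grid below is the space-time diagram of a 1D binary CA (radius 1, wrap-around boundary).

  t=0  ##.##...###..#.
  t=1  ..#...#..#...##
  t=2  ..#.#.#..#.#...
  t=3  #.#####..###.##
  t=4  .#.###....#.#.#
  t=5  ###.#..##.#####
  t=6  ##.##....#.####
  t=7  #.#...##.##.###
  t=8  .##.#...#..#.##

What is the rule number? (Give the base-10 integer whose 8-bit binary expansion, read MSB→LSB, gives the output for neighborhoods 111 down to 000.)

  ###|#  b7=1 t=0,i=9
  ##.|.  b6=0 t=0,i=1
  #.#|#  b5=1 t=0,i=2
  #..|.  b4=0 t=0,i=5
  .##|.  b3=0 t=0,i=0
  .#.|#  b2=1 t=0,i=13
  ..#|.  b1=0 t=0,i=7
  ...|#  b0=1 t=0,i=6
  bits 10100101 = 165

165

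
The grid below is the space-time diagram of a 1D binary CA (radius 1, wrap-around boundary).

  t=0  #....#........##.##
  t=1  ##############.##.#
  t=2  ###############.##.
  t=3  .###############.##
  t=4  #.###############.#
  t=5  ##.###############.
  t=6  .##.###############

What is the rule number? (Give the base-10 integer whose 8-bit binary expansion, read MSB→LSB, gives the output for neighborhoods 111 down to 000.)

  ### -> #   bit 7 = 1  t=0,i=18
  ##. -> #   bit 6 = 1  t=0,i=0
  #.# -> #   bit 5 = 1  t=0,i=16
  #.. -> #   bit 4 = 1  t=0,i=1
  .## -> .   bit 3 = 0  t=0,i=14
  .#. -> #   bit 2 = 1  t=0,i=5
  ..# -> #   bit 1 = 1  t=0,i=4
  ... -> #   bit 0 = 1  t=0,i=2
  bits 11110111 = 247

247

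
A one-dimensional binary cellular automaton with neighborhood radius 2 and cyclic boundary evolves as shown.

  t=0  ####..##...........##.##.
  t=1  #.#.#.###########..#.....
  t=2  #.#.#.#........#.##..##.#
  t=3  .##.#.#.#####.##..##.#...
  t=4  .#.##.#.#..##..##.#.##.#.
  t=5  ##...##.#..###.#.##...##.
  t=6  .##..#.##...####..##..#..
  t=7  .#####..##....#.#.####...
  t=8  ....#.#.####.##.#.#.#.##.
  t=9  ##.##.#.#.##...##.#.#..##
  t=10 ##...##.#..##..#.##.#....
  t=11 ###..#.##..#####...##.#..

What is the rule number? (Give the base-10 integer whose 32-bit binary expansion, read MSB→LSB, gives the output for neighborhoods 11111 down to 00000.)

1739935845

  [31] ##### => .  t=1,i=8
  [30] ####. => #  t=0,i=2
  [29] ###.# => #  t=3,i=12
  [28] ###.. => .  t=0,i=3
  [27] ##.## => .  t=0,i=21
  [26] ##.#. => #  t=2,i=1
  [25] ##..# => #  t=0,i=4
  [24] ##... => #  t=0,i=8
  [23] #.### => #  t=0,i=0
  [22] #.##. => .  t=0,i=22
  [21] #.#.# => #  t=1,i=2
  [20] #.#.. => #  t=2,i=6
  [19] #..## => .  t=0,i=5
  [18] #..#. => #  t=1,i=18
  [17] #...# => .  t=5,i=3
  [16] #.... => #  t=0,i=9
  [15] .#### => .  t=0,i=1
  [14] .###. => #  t=5,i=12
  [13] .##.# => .  t=0,i=20
  [12] .##.. => #  t=0,i=7
  [11] .#.## => .  t=1,i=5
  [10] .#.#. => .  t=1,i=1
  [9] .#..# => .  t=4,i=9
  [8] .#... => .  t=1,i=20
  [7] ..### => .  t=5,i=11
  [6] ..##. => #  t=0,i=6
  [5] ..#.# => #  t=1,i=0
  [4] ..#.. => .  t=1,i=19
  [3] ...## => .  t=0,i=18
  [2] ...#. => #  t=1,i=24
  [1] ....# => .  t=0,i=17
  [0] ..... => #  t=0,i=10
  bits 01100111101101010101000001100101 = 1739935845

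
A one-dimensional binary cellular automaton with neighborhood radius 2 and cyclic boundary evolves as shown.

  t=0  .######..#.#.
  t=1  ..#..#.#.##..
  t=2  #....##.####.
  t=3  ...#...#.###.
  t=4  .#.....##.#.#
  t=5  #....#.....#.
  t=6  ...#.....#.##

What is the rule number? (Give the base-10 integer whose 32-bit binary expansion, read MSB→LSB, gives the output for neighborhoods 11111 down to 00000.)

  [31] ##### => .  t=0,i=3
  [30] ####. => #  t=0,i=5
  [29] ###.# => #  t=2,i=11
  [28] ###.. => .  t=0,i=6
  [27] ##.## => #  t=2,i=7
  [26] ##.#. => .  t=2,i=12
  [25] ##..# => #  t=0,i=7
  [24] ##... => #  t=1,i=11
  [23] #.### => .  t=2,i=8
  [22] #.##. => #  t=1,i=9
  [21] #.#.# => .  t=1,i=7
  [20] #.#.. => .  t=0,i=11
  [19] #..## => .  t=0,i=0
  [18] #..#. => .  t=0,i=8
  [17] #...# => .  t=3,i=5
  [16] #.... => .  t=1,i=12
  [15] .#### => #  t=0,i=2
  [14] .###. => #  t=3,i=10
  [13] .##.# => .  t=2,i=6
  [12] .##.. => #  t=1,i=10
  [11] .#.## => #  t=1,i=8
  [10] .#.#. => #  t=0,i=10
  [9] .#..# => .  t=0,i=12
  [8] .#... => .  t=2,i=1
  [7] ..### => .  t=0,i=1
  [6] ..##. => .  t=2,i=5
  [5] ..#.# => #  t=0,i=9
  [4] ..#.. => .  t=1,i=2
  [3] ...## => .  t=2,i=4
  [2] ...#. => .  t=1,i=1
  [1] ....# => #  t=1,i=0
  [0] ..... => .  t=4,i=4
  bits 01101011010000001101110000100010 = 1799412770

1799412770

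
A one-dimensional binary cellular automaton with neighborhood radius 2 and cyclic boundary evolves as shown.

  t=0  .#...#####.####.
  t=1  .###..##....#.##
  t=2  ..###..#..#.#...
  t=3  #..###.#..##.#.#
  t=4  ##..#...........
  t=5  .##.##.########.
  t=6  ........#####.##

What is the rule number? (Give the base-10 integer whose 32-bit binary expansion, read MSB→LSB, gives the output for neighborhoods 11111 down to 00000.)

2449659187

  #####|#  b31=1 t=0,i=7
  ####.|.  b30=0 t=0,i=8
  ###.#|.  b29=0 t=0,i=9
  ###..|#  b28=1 t=0,i=14
  ##.##|.  b27=0 t=0,i=10
  ##.#.|.  b26=0 t=3,i=6
  ##..#|#  b25=1 t=0,i=15
  ##...|.  b24=0 t=1,i=8
  #.###|.  b23=0 t=0,i=11
  #.##.|.  b22=0 t=1,i=14
  #.#.#|.  b21=0 t=3,i=13
  #.#..|.  b20=0 t=2,i=12
  #..##|.  b19=0 t=1,i=5
  #..#.|.  b18=0 t=0,i=0
  #...#|#  b17=1 t=0,i=3
  #....|.  b16=0 t=1,i=9
  .####|#  b15=1 t=0,i=6
  .###.|#  b14=1 t=1,i=2
  .##.#|.  b13=0 t=1,i=15
  .##..|#  b12=1 t=1,i=7
  .#.##|.  b11=0 t=1,i=13
  .#.#.|#  b10=1 t=2,i=11
  .#..#|.  b9=0 t=2,i=8
  .#...|#  b8=1 t=0,i=2
  ..###|.  b7=0 t=0,i=5
  ..##.|.  b6=0 t=1,i=6
  ..#.#|#  b5=1 t=1,i=12
  ..#..|#  b4=1 t=0,i=1
  ...##|.  b3=0 t=0,i=4
  ...#.|.  b2=0 t=1,i=11
  ....#|#  b1=1 t=1,i=10
  .....|#  b0=1 t=2,i=15
  bits 10010010000000101101010100110011 = 2449659187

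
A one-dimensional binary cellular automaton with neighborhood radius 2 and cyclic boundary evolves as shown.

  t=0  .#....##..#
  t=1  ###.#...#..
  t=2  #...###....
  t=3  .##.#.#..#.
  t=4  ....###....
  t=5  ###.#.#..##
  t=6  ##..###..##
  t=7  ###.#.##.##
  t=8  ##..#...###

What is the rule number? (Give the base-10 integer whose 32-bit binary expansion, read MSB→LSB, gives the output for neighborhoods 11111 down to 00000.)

3669132675

  nb #####: next=#  (t=5,i=0, bit31=1)
  nb ####.: next=#  (t=5,i=1, bit30=1)
  nb ###.#: next=.  (t=1,i=2, bit29=0)
  nb ###..: next=#  (t=2,i=6, bit28=1)
  nb ##.##: next=#  (t=7,i=8, bit27=1)
  nb ##.#.: next=.  (t=1,i=3, bit26=0)
  nb ##..#: next=#  (t=0,i=8, bit25=1)
  nb ##...: next=.  (t=2,i=7, bit24=0)
  nb #.###: next=#  (t=7,i=9, bit23=1)
  nb #.##.: next=.  (t=7,i=6, bit22=0)
  nb #.#.#: next=#  (t=3,i=4, bit21=1)
  nb #.#..: next=#  (t=0,i=1, bit20=1)
  nb #..##: next=.  (t=1,i=10, bit19=0)
  nb #..#.: next=.  (t=0,i=9, bit18=0)
  nb #...#: next=#  (t=1,i=6, bit17=1)
  nb #....: next=.  (t=0,i=3, bit16=0)
  nb .####: next=#  (t=5,i=10, bit15=1)
  nb .###.: next=.  (t=1,i=1, bit14=0)
  nb .##.#: next=.  (t=3,i=2, bit13=0)
  nb .##..: next=.  (t=0,i=7, bit12=0)
  nb .#.##: next=.  (t=7,i=5, bit11=0)
  nb .#.#.: next=#  (t=0,i=0, bit10=1)
  nb .#..#: next=.  (t=1,i=9, bit9=0)
  nb .#...: next=#  (t=0,i=2, bit8=1)
  nb ..###: next=#  (t=1,i=0, bit7=1)
  nb ..##.: next=.  (t=0,i=6, bit6=0)
  nb ..#.#: next=.  (t=0,i=10, bit5=0)
  nb ..#..: next=.  (t=1,i=8, bit4=0)
  nb ...##: next=.  (t=0,i=5, bit3=0)
  nb ...#.: next=.  (t=1,i=7, bit2=0)
  nb ....#: next=#  (t=0,i=4, bit1=1)
  nb .....: next=#  (t=4,i=0, bit0=1)
  bits 11011010101100101000010110000011 = 3669132675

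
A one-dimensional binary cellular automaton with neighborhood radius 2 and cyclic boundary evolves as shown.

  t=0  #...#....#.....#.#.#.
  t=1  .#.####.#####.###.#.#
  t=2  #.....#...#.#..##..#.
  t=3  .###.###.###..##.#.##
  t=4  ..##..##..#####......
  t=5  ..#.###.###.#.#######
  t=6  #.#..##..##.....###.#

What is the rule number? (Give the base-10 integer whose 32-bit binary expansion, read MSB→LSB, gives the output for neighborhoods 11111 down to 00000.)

  ##### -> #   bit 31 = 1  t=1,i=10
  ####. -> .   bit 30 = 0  t=1,i=5
  ###.# -> #   bit 29 = 1  t=1,i=6
  ###.. -> #   bit 28 = 1  t=3,i=11
  ##.## -> .   bit 27 = 0  t=1,i=7
  ##.#. -> .   bit 26 = 0  t=1,i=17
  ##..# -> #   bit 25 = 1  t=2,i=17
  ##... -> #   bit 24 = 1  t=4,i=15
  #.### -> .   bit 23 = 0  t=1,i=3
  #.##. -> .   bit 22 = 0  t=3,i=19
  #.#.# -> .   bit 21 = 0  t=0,i=17
  #.#.. -> .   bit 20 = 0  t=0,i=0
  #..## -> #   bit 19 = 1  t=2,i=14
  #..#. -> .   bit 18 = 0  t=2,i=18
  #...# -> .   bit 17 = 0  t=0,i=2
  #.... -> #   bit 16 = 1  t=0,i=6
  .#### -> .   bit 15 = 0  t=1,i=4
  .###. -> #   bit 14 = 1  t=1,i=15
  .##.# -> .   bit 13 = 0  t=3,i=15
  .##.. -> .   bit 12 = 0  t=2,i=16
  .#.## -> .   bit 11 = 0  t=1,i=2
  .#.#. -> #   bit 10 = 1  t=0,i=16
  .#..# -> .   bit 9 = 0  t=2,i=13
  .#... -> #   bit 8 = 1  t=0,i=1
  ..### -> #   bit 7 = 1  t=4,i=10
  ..##. -> #   bit 6 = 1  t=2,i=15
  ..#.# -> #   bit 5 = 1  t=0,i=15
  ..#.. -> #   bit 4 = 1  t=0,i=4
  ...## -> .   bit 3 = 0  t=4,i=1
  ...#. -> #   bit 2 = 1  t=0,i=3
  ....# -> .   bit 1 = 0  t=0,i=7
  ..... -> #   bit 0 = 1  t=0,i=12
  bits 10110011000010010100010111110101 = 3003729397

3003729397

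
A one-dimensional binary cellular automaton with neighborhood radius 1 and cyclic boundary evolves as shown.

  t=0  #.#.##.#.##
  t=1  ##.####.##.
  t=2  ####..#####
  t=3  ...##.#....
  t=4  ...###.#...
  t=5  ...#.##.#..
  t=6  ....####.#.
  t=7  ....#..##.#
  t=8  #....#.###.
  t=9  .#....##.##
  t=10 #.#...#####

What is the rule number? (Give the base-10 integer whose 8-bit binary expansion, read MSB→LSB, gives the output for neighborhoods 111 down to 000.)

120

  nb ###: next=.  (t=0,i=10, bit7=0)
  nb ##.: next=#  (t=0,i=0, bit6=1)
  nb #.#: next=#  (t=0,i=1, bit5=1)
  nb #..: next=#  (t=2,i=4, bit4=1)
  nb .##: next=#  (t=0,i=4, bit3=1)
  nb .#.: next=.  (t=0,i=2, bit2=0)
  nb ..#: next=.  (t=2,i=5, bit1=0)
  nb ...: next=.  (t=3,i=0, bit0=0)
  bits 01111000 = 120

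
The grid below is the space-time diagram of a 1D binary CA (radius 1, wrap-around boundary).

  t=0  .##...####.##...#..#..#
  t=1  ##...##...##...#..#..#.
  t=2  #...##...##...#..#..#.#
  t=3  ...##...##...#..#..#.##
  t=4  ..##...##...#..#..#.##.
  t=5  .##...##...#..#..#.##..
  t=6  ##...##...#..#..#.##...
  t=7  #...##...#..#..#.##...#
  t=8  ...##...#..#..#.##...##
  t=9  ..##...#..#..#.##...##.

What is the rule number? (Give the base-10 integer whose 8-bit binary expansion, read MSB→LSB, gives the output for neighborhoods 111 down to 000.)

42

  ### -> .   bit 7 = 0  t=0,i=7
  ##. -> .   bit 6 = 0  t=0,i=2
  #.# -> #   bit 5 = 1  t=0,i=0
  #.. -> .   bit 4 = 0  t=0,i=3
  .## -> #   bit 3 = 1  t=0,i=1
  .#. -> .   bit 2 = 0  t=0,i=16
  ..# -> #   bit 1 = 1  t=0,i=5
  ... -> .   bit 0 = 0  t=0,i=4
  bits 00101010 = 42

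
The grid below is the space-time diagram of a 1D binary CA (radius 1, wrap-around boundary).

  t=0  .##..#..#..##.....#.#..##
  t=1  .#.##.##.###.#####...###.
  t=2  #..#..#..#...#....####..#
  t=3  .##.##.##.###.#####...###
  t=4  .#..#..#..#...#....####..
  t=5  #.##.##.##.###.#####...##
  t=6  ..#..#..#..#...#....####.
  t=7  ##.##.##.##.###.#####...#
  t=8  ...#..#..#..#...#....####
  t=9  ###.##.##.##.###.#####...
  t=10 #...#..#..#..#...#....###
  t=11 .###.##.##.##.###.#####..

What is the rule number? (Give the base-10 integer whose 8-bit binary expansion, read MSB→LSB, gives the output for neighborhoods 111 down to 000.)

  nb ###: next=.  (t=1,i=10, bit7=0)
  nb ##.: next=.  (t=0,i=2, bit6=0)
  nb #.#: next=.  (t=0,i=0, bit5=0)
  nb #..: next=#  (t=0,i=3, bit4=1)
  nb .##: next=#  (t=0,i=1, bit3=1)
  nb .#.: next=.  (t=0,i=5, bit2=0)
  nb ..#: next=#  (t=0,i=4, bit1=1)
  nb ...: next=#  (t=0,i=14, bit0=1)
  bits 00011011 = 27

27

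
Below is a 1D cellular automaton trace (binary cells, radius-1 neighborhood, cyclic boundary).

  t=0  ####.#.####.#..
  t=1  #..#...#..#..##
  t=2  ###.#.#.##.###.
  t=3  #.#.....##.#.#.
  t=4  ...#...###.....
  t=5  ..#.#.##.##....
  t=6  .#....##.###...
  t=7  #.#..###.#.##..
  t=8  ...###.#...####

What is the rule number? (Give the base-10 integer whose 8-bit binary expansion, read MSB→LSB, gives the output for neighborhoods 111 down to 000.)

  nb ###: next=.  (t=0,i=1, bit7=0)
  nb ##.: next=#  (t=0,i=3, bit6=1)
  nb #.#: next=.  (t=0,i=4, bit5=0)
  nb #..: next=#  (t=0,i=13, bit4=1)
  nb .##: next=#  (t=0,i=0, bit3=1)
  nb .#.: next=.  (t=0,i=5, bit2=0)
  nb ..#: next=#  (t=0,i=14, bit1=1)
  nb ...: next=.  (t=1,i=5, bit0=0)
  bits 01011010 = 90

90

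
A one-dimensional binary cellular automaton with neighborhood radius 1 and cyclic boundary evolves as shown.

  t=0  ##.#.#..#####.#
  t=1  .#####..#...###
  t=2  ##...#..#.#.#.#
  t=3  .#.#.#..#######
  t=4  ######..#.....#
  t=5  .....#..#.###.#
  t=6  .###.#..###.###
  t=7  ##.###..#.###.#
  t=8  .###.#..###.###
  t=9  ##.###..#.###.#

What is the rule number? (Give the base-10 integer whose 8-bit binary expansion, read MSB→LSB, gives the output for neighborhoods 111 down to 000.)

109

  nb ###: next=.  (t=0,i=0, bit7=0)
  nb ##.: next=#  (t=0,i=1, bit6=1)
  nb #.#: next=#  (t=0,i=2, bit5=1)
  nb #..: next=.  (t=0,i=6, bit4=0)
  nb .##: next=#  (t=0,i=8, bit3=1)
  nb .#.: next=#  (t=0,i=3, bit2=1)
  nb ..#: next=.  (t=0,i=7, bit1=0)
  nb ...: next=#  (t=1,i=10, bit0=1)
  bits 01101101 = 109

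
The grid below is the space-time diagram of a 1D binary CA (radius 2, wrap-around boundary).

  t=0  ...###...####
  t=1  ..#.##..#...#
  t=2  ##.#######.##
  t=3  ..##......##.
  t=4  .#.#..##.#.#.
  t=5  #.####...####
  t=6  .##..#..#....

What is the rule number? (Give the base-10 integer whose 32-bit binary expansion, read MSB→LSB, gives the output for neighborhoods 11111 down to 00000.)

452747037

  [31] ##### => .  t=2,i=5
  [30] ####. => .  t=0,i=11
  [29] ###.# => .  t=2,i=1
  [28] ###.. => #  t=0,i=5
  [27] ##.## => #  t=2,i=2
  [26] ##.#. => .  t=4,i=8
  [25] ##..# => #  t=1,i=6
  [24] ##... => .  t=0,i=0
  [23] #.### => #  t=2,i=3
  [22] #.##. => #  t=1,i=4
  [21] #.#.# => #  t=4,i=9
  [20] #.#.. => #  t=4,i=3
  [19] #..## => #  t=4,i=5
  [18] #..#. => #  t=1,i=1
  [17] #...# => .  t=0,i=1
  [16] #.... => .  t=3,i=5
  [15] .#### => .  t=0,i=10
  [14] .###. => #  t=0,i=4
  [13] .##.# => .  t=4,i=7
  [12] .##.. => #  t=1,i=5
  [11] .#.## => #  t=1,i=3
  [10] .#.#. => #  t=4,i=2
  [9] .#..# => #  t=1,i=0
  [8] .#... => #  t=1,i=9
  [7] ..### => .  t=0,i=3
  [6] ..##. => .  t=3,i=2
  [5] ..#.# => .  t=1,i=2
  [4] ..#.. => #  t=1,i=8
  [3] ...## => #  t=0,i=2
  [2] ...#. => #  t=1,i=11
  [1] ....# => .  t=3,i=8
  [0] ..... => #  t=3,i=6
  bits 00011010111111000101111100011101 = 452747037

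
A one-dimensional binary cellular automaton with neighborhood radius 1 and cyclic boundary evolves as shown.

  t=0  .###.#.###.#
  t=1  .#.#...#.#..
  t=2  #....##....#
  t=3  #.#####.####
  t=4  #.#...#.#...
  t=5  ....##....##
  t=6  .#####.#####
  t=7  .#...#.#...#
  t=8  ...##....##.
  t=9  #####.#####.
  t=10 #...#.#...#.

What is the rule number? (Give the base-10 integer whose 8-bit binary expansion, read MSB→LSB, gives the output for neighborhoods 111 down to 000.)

  ###|.  b7=0 t=0,i=2
  ##.|#  b6=1 t=0,i=3
  #.#|.  b5=0 t=0,i=0
  #..|.  b4=0 t=1,i=4
  .##|#  b3=1 t=0,i=1
  .#.|.  b2=0 t=0,i=5
  ..#|#  b1=1 t=1,i=0
  ...|#  b0=1 t=1,i=5
  bits 01001011 = 75

75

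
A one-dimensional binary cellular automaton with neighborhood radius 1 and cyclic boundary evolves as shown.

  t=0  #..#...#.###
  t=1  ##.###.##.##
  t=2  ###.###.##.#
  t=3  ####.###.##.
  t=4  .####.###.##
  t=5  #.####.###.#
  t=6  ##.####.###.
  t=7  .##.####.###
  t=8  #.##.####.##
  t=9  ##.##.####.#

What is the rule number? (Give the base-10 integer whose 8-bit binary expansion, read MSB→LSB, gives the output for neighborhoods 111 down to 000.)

245

  [7] ### => #  t=0,i=10
  [6] ##. => #  t=0,i=0
  [5] #.# => #  t=0,i=8
  [4] #.. => #  t=0,i=1
  [3] .## => .  t=0,i=9
  [2] .#. => #  t=0,i=3
  [1] ..# => .  t=0,i=2
  [0] ... => #  t=0,i=5
  bits 11110101 = 245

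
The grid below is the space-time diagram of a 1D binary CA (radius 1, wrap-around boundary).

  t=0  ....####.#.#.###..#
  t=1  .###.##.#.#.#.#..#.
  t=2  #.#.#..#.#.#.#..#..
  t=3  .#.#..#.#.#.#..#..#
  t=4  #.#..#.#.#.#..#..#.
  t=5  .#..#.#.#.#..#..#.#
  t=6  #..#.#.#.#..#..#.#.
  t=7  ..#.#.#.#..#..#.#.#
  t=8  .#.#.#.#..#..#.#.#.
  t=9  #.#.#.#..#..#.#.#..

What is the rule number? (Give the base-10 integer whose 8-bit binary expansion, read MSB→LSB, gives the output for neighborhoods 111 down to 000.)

163

  ### -> #   bit 7 = 1  t=0,i=5
  ##. -> .   bit 6 = 0  t=0,i=7
  #.# -> #   bit 5 = 1  t=0,i=8
  #.. -> .   bit 4 = 0  t=0,i=0
  .## -> .   bit 3 = 0  t=0,i=4
  .#. -> .   bit 2 = 0  t=0,i=9
  ..# -> #   bit 1 = 1  t=0,i=3
  ... -> #   bit 0 = 1  t=0,i=1
  bits 10100011 = 163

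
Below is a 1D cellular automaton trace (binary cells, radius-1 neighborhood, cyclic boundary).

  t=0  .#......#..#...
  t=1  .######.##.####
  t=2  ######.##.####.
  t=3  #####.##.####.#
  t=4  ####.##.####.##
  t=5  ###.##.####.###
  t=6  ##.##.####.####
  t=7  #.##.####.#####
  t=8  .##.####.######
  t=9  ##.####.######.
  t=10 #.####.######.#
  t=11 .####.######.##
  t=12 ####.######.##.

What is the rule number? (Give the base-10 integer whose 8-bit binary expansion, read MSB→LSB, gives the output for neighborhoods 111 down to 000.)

189

  nb ###: next=#  (t=1,i=2, bit7=1)
  nb ##.: next=.  (t=1,i=6, bit6=0)
  nb #.#: next=#  (t=1,i=0, bit5=1)
  nb #..: next=#  (t=0,i=2, bit4=1)
  nb .##: next=#  (t=1,i=1, bit3=1)
  nb .#.: next=#  (t=0,i=1, bit2=1)
  nb ..#: next=.  (t=0,i=0, bit1=0)
  nb ...: next=#  (t=0,i=3, bit0=1)
  bits 10111101 = 189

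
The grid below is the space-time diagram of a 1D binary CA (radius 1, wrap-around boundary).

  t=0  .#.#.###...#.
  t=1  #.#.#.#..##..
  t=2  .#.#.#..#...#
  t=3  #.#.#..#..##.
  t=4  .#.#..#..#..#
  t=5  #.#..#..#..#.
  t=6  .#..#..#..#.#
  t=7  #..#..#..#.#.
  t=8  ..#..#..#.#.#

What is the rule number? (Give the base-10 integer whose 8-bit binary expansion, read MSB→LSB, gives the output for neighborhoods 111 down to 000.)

163

  nb ###: next=#  (t=0,i=6, bit7=1)
  nb ##.: next=.  (t=0,i=7, bit6=0)
  nb #.#: next=#  (t=0,i=2, bit5=1)
  nb #..: next=.  (t=0,i=8, bit4=0)
  nb .##: next=.  (t=0,i=5, bit3=0)
  nb .#.: next=.  (t=0,i=1, bit2=0)
  nb ..#: next=#  (t=0,i=0, bit1=1)
  nb ...: next=#  (t=0,i=9, bit0=1)
  bits 10100011 = 163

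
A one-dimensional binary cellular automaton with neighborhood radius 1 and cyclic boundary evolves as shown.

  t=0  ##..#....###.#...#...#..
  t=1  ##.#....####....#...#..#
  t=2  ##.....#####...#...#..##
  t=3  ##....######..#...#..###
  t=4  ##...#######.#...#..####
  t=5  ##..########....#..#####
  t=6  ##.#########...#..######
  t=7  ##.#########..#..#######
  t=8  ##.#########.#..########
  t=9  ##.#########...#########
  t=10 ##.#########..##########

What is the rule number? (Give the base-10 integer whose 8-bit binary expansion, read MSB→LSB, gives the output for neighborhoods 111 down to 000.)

  ###|#  b7=1 t=0,i=10
  ##.|#  b6=1 t=0,i=1
  #.#|.  b5=0 t=0,i=12
  #..|.  b4=0 t=0,i=2
  .##|#  b3=1 t=0,i=0
  .#.|.  b2=0 t=0,i=4
  ..#|#  b1=1 t=0,i=3
  ...|.  b0=0 t=0,i=6
  bits 11001010 = 202

202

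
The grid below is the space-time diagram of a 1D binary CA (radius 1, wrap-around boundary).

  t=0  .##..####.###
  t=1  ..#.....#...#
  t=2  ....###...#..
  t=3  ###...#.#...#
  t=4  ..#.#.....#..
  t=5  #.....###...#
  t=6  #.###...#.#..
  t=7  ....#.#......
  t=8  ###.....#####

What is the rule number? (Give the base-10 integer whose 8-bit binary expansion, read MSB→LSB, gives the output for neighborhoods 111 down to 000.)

  ###|.  b7=0 t=0,i=6
  ##.|#  b6=1 t=0,i=2
  #.#|.  b5=0 t=0,i=0
  #..|.  b4=0 t=0,i=3
  .##|.  b3=0 t=0,i=1
  .#.|.  b2=0 t=1,i=2
  ..#|.  b1=0 t=0,i=4
  ...|#  b0=1 t=1,i=4
  bits 01000001 = 65

65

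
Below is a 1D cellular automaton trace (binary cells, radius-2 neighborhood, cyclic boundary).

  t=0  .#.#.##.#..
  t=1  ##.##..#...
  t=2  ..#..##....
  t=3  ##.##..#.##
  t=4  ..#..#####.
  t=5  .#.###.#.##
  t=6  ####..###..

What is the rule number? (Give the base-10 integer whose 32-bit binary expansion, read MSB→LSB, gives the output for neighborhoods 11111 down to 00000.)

2678852263

  [31] ##### => #  t=4,i=7
  [30] ####. => .  t=3,i=0
  [29] ###.# => .  t=3,i=1
  [28] ###.. => #  t=4,i=9
  [27] ##.## => #  t=1,i=2
  [26] ##.#. => #  t=0,i=7
  [25] ##..# => #  t=1,i=5
  [24] ##... => #  t=2,i=7
  [23] #.### => #  t=3,i=9
  [22] #.##. => .  t=0,i=5
  [21] #.#.# => #  t=0,i=3
  [20] #.#.. => .  t=0,i=8
  [19] #..## => #  t=2,i=4
  [18] #..#. => #  t=1,i=6
  [17] #...# => .  t=0,i=10
  [16] #.... => .  t=2,i=8
  [15] .#### => .  t=3,i=10
  [14] .###. => .  t=5,i=4
  [13] .##.# => .  t=0,i=6
  [12] .##.. => .  t=1,i=4
  [11] .#.## => #  t=0,i=4
  [10] .#.#. => .  t=0,i=2
  [9] .#..# => #  t=2,i=3
  [8] .#... => .  t=0,i=9
  [7] ..### => #  t=4,i=5
  [6] ..##. => .  t=1,i=0
  [5] ..#.# => #  t=0,i=1
  [4] ..#.. => .  t=1,i=7
  [3] ...## => .  t=1,i=10
  [2] ...#. => #  t=0,i=0
  [1] ....# => #  t=2,i=0
  [0] ..... => #  t=2,i=9
  bits 10011111101011000000101010100111 = 2678852263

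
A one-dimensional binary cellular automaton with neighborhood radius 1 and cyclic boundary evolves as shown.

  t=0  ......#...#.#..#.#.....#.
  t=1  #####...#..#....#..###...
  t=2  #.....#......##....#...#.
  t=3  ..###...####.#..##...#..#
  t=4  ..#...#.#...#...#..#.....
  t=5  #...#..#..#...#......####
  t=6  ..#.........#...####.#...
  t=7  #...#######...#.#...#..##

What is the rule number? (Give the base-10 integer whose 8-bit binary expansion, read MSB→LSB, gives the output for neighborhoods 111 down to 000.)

  ### -> .   bit 7 = 0  t=1,i=1
  ##. -> .   bit 6 = 0  t=1,i=4
  #.# -> #   bit 5 = 1  t=0,i=11
  #.. -> .   bit 4 = 0  t=0,i=7
  .## -> #   bit 3 = 1  t=1,i=0
  .#. -> .   bit 2 = 0  t=0,i=6
  ..# -> .   bit 1 = 0  t=0,i=5
  ... -> #   bit 0 = 1  t=0,i=0
  bits 00101001 = 41

41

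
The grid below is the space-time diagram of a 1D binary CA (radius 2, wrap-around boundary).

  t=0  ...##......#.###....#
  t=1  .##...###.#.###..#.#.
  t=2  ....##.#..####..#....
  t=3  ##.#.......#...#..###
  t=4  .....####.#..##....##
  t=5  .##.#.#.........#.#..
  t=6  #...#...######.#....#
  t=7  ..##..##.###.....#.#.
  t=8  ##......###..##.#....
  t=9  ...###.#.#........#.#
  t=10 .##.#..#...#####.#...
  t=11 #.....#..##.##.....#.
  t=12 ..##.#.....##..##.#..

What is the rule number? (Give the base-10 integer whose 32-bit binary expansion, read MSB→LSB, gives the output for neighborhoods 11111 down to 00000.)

  #####|#  b31=1 t=3,i=20
  ####.|.  b30=0 t=2,i=12
  ###.#|.  b29=0 t=1,i=8
  ###..|.  b28=0 t=0,i=15
  ##.##|#  b27=1 t=7,i=8
  ##.#.|.  b26=0 t=1,i=9
  ##..#|.  b25=0 t=1,i=15
  ##...|.  b24=0 t=0,i=5
  #.###|#  b23=1 t=0,i=13
  #.##.|#  b22=1 t=11,i=12
  #.#.#|#  b21=1 t=1,i=10
  #.#..|.  b20=0 t=1,i=19
  #..##|.  b19=0 t=1,i=0
  #..#.|#  b18=1 t=1,i=16
  #...#|#  b17=1 t=0,i=1
  #....|#  b16=1 t=0,i=6
  .####|#  b15=1 t=2,i=11
  .###.|#  b14=1 t=0,i=14
  .##.#|.  b13=0 t=2,i=5
  .##..|.  b12=0 t=0,i=4
  .#.##|#  b11=1 t=0,i=12
  .#.#.|.  b10=0 t=1,i=18
  .#..#|.  b9=0 t=1,i=20
  .#...|.  b8=0 t=0,i=0
  ..###|.  b7=0 t=1,i=6
  ..##.|.  b6=0 t=0,i=3
  ..#.#|.  b5=0 t=0,i=11
  ..#..|.  b4=0 t=0,i=20
  ...##|#  b3=1 t=0,i=2
  ...#.|#  b2=1 t=0,i=10
  ....#|.  b1=0 t=0,i=9
  .....|#  b0=1 t=0,i=7
  bits 10001000111001111100100000001101 = 2296891405

2296891405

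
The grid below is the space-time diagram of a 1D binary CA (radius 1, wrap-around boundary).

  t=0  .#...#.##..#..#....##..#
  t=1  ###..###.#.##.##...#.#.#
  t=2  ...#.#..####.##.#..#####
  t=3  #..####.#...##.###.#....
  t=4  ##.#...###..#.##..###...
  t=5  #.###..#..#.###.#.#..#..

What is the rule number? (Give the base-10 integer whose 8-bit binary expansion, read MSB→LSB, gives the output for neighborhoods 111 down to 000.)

  ###|.  b7=0 t=1,i=0
  ##.|.  b6=0 t=0,i=8
  #.#|#  b5=1 t=0,i=0
  #..|#  b4=1 t=0,i=2
  .##|#  b3=1 t=0,i=7
  .#.|#  b2=1 t=0,i=1
  ..#|.  b1=0 t=0,i=4
  ...|.  b0=0 t=0,i=3
  bits 00111100 = 60

60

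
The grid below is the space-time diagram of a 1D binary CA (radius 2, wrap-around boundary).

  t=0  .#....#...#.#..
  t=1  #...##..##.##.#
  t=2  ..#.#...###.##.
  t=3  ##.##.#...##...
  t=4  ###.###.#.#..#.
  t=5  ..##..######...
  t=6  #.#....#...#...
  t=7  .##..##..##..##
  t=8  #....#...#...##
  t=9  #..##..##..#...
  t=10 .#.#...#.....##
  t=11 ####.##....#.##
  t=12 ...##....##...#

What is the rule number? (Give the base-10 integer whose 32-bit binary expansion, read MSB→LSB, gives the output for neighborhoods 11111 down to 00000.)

1009952326

  ##### -> .   bit 31 = 0  t=5,i=8
  ####. -> .   bit 30 = 0  t=5,i=10
  ###.# -> #   bit 29 = 1  t=2,i=10
  ###.. -> #   bit 28 = 1  t=5,i=11
  ##.## -> #   bit 27 = 1  t=1,i=10
  ##.#. -> #   bit 26 = 1  t=3,i=5
  ##..# -> .   bit 25 = 0  t=1,i=6
  ##... -> .   bit 24 = 0  t=1,i=1
  #.### -> .   bit 23 = 0  t=4,i=0
  #.##. -> .   bit 22 = 0  t=1,i=11
  #.#.# -> #   bit 21 = 1  t=4,i=8
  #.#.. -> #   bit 20 = 1  t=0,i=12
  #..## -> .   bit 19 = 0  t=1,i=7
  #..#. -> .   bit 18 = 0  t=4,i=12
  #...# -> #   bit 17 = 1  t=0,i=8
  #.... -> .   bit 16 = 0  t=0,i=3
  .#### -> #   bit 15 = 1  t=5,i=7
  .###. -> .   bit 14 = 0  t=2,i=9
  .##.# -> #   bit 13 = 1  t=1,i=9
  .##.. -> .   bit 12 = 0  t=1,i=0
  .#.## -> .   bit 11 = 0  t=4,i=14
  .#.#. -> #   bit 10 = 1  t=0,i=11
  .#..# -> #   bit 9 = 1  t=4,i=11
  .#... -> .   bit 8 = 0  t=0,i=2
  ..### -> .   bit 7 = 0  t=2,i=8
  ..##. -> #   bit 6 = 1  t=1,i=4
  ..#.# -> .   bit 5 = 0  t=0,i=10
  ..#.. -> .   bit 4 = 0  t=0,i=1
  ...## -> .   bit 3 = 0  t=1,i=3
  ...#. -> #   bit 2 = 1  t=0,i=0
  ....# -> #   bit 1 = 1  t=0,i=4
  ..... -> .   bit 0 = 0  t=5,i=14
  bits 00111100001100101010011001000110 = 1009952326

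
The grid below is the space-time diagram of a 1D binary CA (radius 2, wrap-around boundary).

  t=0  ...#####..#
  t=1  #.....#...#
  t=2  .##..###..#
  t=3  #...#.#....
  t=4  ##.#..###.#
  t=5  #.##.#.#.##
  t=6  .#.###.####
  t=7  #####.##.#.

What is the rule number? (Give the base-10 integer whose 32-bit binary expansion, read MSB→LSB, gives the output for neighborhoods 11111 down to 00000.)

1303996756

  ##### -> .   bit 31 = 0  t=0,i=5
  ####. -> #   bit 30 = 1  t=0,i=6
  ###.# -> .   bit 29 = 0  t=4,i=1
  ###.. -> .   bit 28 = 0  t=0,i=7
  ##.## -> #   bit 27 = 1  t=4,i=9
  ##.#. -> #   bit 26 = 1  t=4,i=2
  ##..# -> .   bit 25 = 0  t=0,i=8
  ##... -> #   bit 24 = 1  t=1,i=1
  #.### -> #   bit 23 = 1  t=4,i=10
  #.##. -> .   bit 22 = 0  t=2,i=1
  #.#.# -> #   bit 21 = 1  t=5,i=5
  #.#.. -> #   bit 20 = 1  t=3,i=6
  #..## -> #   bit 19 = 1  t=2,i=4
  #..#. -> .   bit 18 = 0  t=0,i=9
  #...# -> .   bit 17 = 0  t=0,i=1
  #.... -> #   bit 16 = 1  t=1,i=2
  .#### -> .   bit 15 = 0  t=0,i=4
  .###. -> #   bit 14 = 1  t=2,i=6
  .##.# -> #   bit 13 = 1  t=5,i=3
  .##.. -> .   bit 12 = 0  t=1,i=0
  .#.## -> #   bit 11 = 1  t=2,i=0
  .#.#. -> .   bit 10 = 0  t=3,i=5
  .#..# -> .   bit 9 = 0  t=4,i=4
  .#... -> #   bit 8 = 1  t=0,i=0
  ..### -> .   bit 7 = 0  t=0,i=3
  ..##. -> #   bit 6 = 1  t=1,i=10
  ..#.# -> .   bit 5 = 0  t=2,i=10
  ..#.. -> #   bit 4 = 1  t=0,i=10
  ...## -> .   bit 3 = 0  t=0,i=2
  ...#. -> #   bit 2 = 1  t=1,i=5
  ....# -> .   bit 1 = 0  t=1,i=4
  ..... -> .   bit 0 = 0  t=1,i=3
  bits 01001101101110010110100101010100 = 1303996756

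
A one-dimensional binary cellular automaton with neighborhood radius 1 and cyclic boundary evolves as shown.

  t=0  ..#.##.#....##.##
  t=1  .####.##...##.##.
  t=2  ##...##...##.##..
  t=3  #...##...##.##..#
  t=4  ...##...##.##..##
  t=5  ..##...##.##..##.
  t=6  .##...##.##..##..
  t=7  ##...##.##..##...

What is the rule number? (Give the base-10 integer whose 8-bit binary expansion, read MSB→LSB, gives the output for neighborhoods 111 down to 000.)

  nb ###: next=.  (t=1,i=2, bit7=0)
  nb ##.: next=.  (t=0,i=5, bit6=0)
  nb #.#: next=#  (t=0,i=3, bit5=1)
  nb #..: next=.  (t=0,i=0, bit4=0)
  nb .##: next=#  (t=0,i=4, bit3=1)
  nb .#.: next=#  (t=0,i=2, bit2=1)
  nb ..#: next=#  (t=0,i=1, bit1=1)
  nb ...: next=.  (t=0,i=9, bit0=0)
  bits 00101110 = 46

46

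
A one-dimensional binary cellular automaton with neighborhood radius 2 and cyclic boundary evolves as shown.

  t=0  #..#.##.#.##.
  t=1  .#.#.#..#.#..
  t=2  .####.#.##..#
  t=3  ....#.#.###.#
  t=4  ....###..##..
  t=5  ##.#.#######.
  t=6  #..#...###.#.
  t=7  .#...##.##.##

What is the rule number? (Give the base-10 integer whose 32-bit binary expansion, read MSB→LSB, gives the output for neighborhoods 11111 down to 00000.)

3010090601

  #####|#  b31=1 t=5,i=7
  ####.|.  b30=0 t=2,i=3
  ###.#|#  b29=1 t=2,i=4
  ###..|#  b28=1 t=4,i=6
  ##.##|.  b27=0 t=5,i=12
  ##.#.|.  b26=0 t=0,i=7
  ##..#|#  b25=1 t=2,i=10
  ##...|#  b24=1 t=4,i=11
  #.###|.  b23=0 t=2,i=1
  #.##.|#  b22=1 t=0,i=5
  #.#.#|#  b21=1 t=0,i=8
  #.#..|.  b20=0 t=0,i=0
  #..##|#  b19=1 t=4,i=8
  #..#.|.  b18=0 t=0,i=2
  #...#|#  b17=1 t=1,i=12
  #....|.  b16=0 t=3,i=1
  .####|.  b15=0 t=2,i=2
  .###.|#  b14=1 t=3,i=9
  .##.#|.  b13=0 t=0,i=6
  .##..|#  b12=1 t=2,i=9
  .#.##|.  b11=0 t=0,i=4
  .#.#.|#  b10=1 t=1,i=2
  .#..#|#  b9=1 t=0,i=1
  .#...|.  b8=0 t=1,i=11
  ..###|.  b7=0 t=4,i=4
  ..##.|#  b6=1 t=4,i=9
  ..#.#|#  b5=1 t=0,i=3
  ..#..|.  b4=0 t=6,i=3
  ...##|#  b3=1 t=4,i=3
  ...#.|.  b2=0 t=1,i=0
  ....#|.  b1=0 t=3,i=2
  .....|#  b0=1 t=4,i=0
  bits 10110011011010100101011001101001 = 3010090601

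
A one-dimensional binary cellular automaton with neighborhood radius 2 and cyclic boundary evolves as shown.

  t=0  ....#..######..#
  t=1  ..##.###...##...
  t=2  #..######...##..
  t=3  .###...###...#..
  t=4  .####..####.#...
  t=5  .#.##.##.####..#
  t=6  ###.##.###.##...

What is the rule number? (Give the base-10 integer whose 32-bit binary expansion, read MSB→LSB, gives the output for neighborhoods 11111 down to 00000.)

2109243014

  nb #####: next=.  (t=0,i=9, bit31=0)
  nb ####.: next=#  (t=0,i=11, bit30=1)
  nb ###.#: next=#  (t=4,i=10, bit29=1)
  nb ###..: next=#  (t=0,i=12, bit28=1)
  nb ##.##: next=#  (t=1,i=4, bit27=1)
  nb ##.#.: next=#  (t=4,i=11, bit26=1)
  nb ##..#: next=.  (t=0,i=13, bit25=0)
  nb ##...: next=#  (t=1,i=8, bit24=1)
  nb #.###: next=#  (t=1,i=5, bit23=1)
  nb #.##.: next=.  (t=5,i=3, bit22=0)
  nb #.#.#: next=#  (t=5,i=1, bit21=1)
  nb #.#..: next=#  (t=4,i=12, bit20=1)
  nb #..##: next=#  (t=0,i=6, bit19=1)
  nb #..#.: next=.  (t=0,i=14, bit18=0)
  nb #...#: next=.  (t=1,i=9, bit17=0)
  nb #....: next=.  (t=0,i=1, bit16=0)
  nb .####: next=.  (t=0,i=8, bit15=0)
  nb .###.: next=#  (t=1,i=6, bit14=1)
  nb .##.#: next=#  (t=1,i=3, bit13=1)
  nb .##..: next=#  (t=1,i=12, bit12=1)
  nb .#.##: next=#  (t=5,i=2, bit11=1)
  nb .#.#.: next=#  (t=5,i=0, bit10=1)
  nb .#..#: next=#  (t=0,i=5, bit9=1)
  nb .#...: next=.  (t=0,i=0, bit8=0)
  nb ..###: next=#  (t=0,i=7, bit7=1)
  nb ..##.: next=.  (t=1,i=2, bit6=0)
  nb ..#.#: next=.  (t=5,i=15, bit5=0)
  nb ..#..: next=.  (t=0,i=4, bit4=0)
  nb ...##: next=.  (t=1,i=1, bit3=0)
  nb ...#.: next=#  (t=0,i=3, bit2=1)
  nb ....#: next=#  (t=0,i=2, bit1=1)
  nb .....: next=.  (t=1,i=15, bit0=0)
  bits 01111101101110000111111010000110 = 2109243014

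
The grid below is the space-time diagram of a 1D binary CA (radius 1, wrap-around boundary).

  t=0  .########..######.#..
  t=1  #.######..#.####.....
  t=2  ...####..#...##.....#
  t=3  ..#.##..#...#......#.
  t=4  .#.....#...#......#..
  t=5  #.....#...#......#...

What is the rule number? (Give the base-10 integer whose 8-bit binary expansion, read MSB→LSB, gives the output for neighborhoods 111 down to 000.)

  [7] ### => #  t=0,i=2
  [6] ##. => .  t=0,i=8
  [5] #.# => .  t=0,i=17
  [4] #.. => .  t=0,i=9
  [3] .## => .  t=0,i=1
  [2] .#. => .  t=0,i=18
  [1] ..# => #  t=0,i=0
  [0] ... => .  t=0,i=20
  bits 10000010 = 130

130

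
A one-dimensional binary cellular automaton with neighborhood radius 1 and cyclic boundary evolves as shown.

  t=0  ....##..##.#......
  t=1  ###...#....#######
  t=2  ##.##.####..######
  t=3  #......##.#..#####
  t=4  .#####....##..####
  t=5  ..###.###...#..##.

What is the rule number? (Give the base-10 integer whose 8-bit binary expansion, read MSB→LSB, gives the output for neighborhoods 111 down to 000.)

149

  ### -> #   bit 7 = 1  t=1,i=0
  ##. -> .   bit 6 = 0  t=0,i=5
  #.# -> .   bit 5 = 0  t=0,i=10
  #.. -> #   bit 4 = 1  t=0,i=6
  .## -> .   bit 3 = 0  t=0,i=4
  .#. -> #   bit 2 = 1  t=0,i=11
  ..# -> .   bit 1 = 0  t=0,i=3
  ... -> #   bit 0 = 1  t=0,i=0
  bits 10010101 = 149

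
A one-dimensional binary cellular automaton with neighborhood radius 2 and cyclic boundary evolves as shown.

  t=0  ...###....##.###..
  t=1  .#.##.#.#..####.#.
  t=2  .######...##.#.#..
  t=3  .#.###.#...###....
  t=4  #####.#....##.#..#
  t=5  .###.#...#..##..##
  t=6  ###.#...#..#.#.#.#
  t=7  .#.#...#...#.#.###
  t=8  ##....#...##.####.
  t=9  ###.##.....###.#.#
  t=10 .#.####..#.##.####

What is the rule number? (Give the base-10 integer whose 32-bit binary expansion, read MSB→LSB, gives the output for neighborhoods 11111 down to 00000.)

3454564518

  nb #####: next=#  (t=2,i=3, bit31=1)
  nb ####.: next=#  (t=1,i=13, bit30=1)
  nb ###.#: next=.  (t=1,i=14, bit29=0)
  nb ###..: next=.  (t=0,i=5, bit28=0)
  nb ##.##: next=#  (t=0,i=12, bit27=1)
  nb ##.#.: next=#  (t=1,i=5, bit26=1)
  nb ##..#: next=.  (t=5,i=14, bit25=0)
  nb ##...: next=#  (t=0,i=6, bit24=1)
  nb #.###: next=#  (t=0,i=13, bit23=1)
  nb #.##.: next=#  (t=1,i=3, bit22=1)
  nb #.#.#: next=#  (t=1,i=6, bit21=1)
  nb #.#..: next=.  (t=1,i=8, bit20=0)
  nb #..##: next=#  (t=1,i=10, bit19=1)
  nb #..#.: next=.  (t=1,i=0, bit18=0)
  nb #...#: next=.  (t=2,i=8, bit17=0)
  nb #....: next=.  (t=0,i=7, bit16=0)
  nb .####: next=.  (t=1,i=12, bit15=0)
  nb .###.: next=#  (t=0,i=4, bit14=1)
  nb .##.#: next=#  (t=0,i=11, bit13=1)
  nb .##..: next=#  (t=5,i=13, bit12=1)
  nb .#.##: next=#  (t=1,i=2, bit11=1)
  nb .#.#.: next=.  (t=1,i=7, bit10=0)
  nb .#..#: next=.  (t=1,i=9, bit9=0)
  nb .#...: next=.  (t=2,i=16, bit8=0)
  nb ..###: next=#  (t=0,i=3, bit7=1)
  nb ..##.: next=.  (t=0,i=10, bit6=0)
  nb ..#.#: next=#  (t=1,i=1, bit5=1)
  nb ..#..: next=.  (t=5,i=9, bit4=0)
  nb ...##: next=.  (t=0,i=2, bit3=0)
  nb ...#.: next=#  (t=3,i=0, bit2=1)
  nb ....#: next=#  (t=0,i=1, bit1=1)
  nb .....: next=.  (t=0,i=0, bit0=0)
  bits 11001101111010000111100010100110 = 3454564518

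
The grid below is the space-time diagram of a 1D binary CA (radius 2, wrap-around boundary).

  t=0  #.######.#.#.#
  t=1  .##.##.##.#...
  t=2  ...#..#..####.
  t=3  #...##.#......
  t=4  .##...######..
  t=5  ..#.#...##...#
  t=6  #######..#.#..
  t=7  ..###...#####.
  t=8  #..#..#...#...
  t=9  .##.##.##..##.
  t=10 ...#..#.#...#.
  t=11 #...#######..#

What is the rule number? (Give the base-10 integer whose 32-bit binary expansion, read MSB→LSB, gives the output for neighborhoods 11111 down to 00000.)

  #####|#  b31=1 t=0,i=4
  ####.|.  b30=0 t=0,i=6
  ###.#|#  b29=1 t=0,i=7
  ###..|.  b28=0 t=2,i=12
  ##.##|#  b27=1 t=0,i=1
  ##.#.|#  b26=1 t=0,i=8
  ##..#|.  b25=0 t=6,i=7
  ##...|.  b24=0 t=2,i=13
  #.###|#  b23=1 t=0,i=2
  #.##.|.  b22=0 t=0,i=13
  #.#.#|.  b21=0 t=0,i=9
  #.#..|#  b20=1 t=1,i=10
  #..##|.  b19=0 t=2,i=8
  #..#.|#  b18=1 t=2,i=5
  #...#|#  b17=1 t=3,i=2
  #....|#  b16=1 t=1,i=12
  .####|.  b15=0 t=0,i=3
  .###.|#  b14=1 t=7,i=3
  .##.#|.  b13=0 t=0,i=0
  .##..|#  b12=1 t=4,i=2
  .#.##|.  b11=0 t=0,i=12
  .#.#.|#  b10=1 t=0,i=10
  .#..#|#  b9=1 t=2,i=4
  .#...|#  b8=1 t=1,i=11
  ..###|.  b7=0 t=2,i=9
  ..##.|.  b6=0 t=1,i=1
  ..#.#|#  b5=1 t=5,i=2
  ..#..|.  b4=0 t=2,i=3
  ...##|.  b3=0 t=1,i=0
  ...#.|.  b2=0 t=2,i=2
  ....#|.  b1=0 t=1,i=13
  .....|#  b0=1 t=3,i=10
  bits 10101100100101110101011100100001 = 2895599393

2895599393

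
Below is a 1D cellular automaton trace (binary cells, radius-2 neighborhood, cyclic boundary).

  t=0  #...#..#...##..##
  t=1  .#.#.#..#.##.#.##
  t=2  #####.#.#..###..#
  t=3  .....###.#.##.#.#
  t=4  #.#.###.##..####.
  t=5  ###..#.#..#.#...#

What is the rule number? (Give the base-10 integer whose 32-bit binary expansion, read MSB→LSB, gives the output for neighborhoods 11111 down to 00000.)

253781997

  nb #####: next=.  (t=2,i=1, bit31=0)
  nb ####.: next=.  (t=2,i=3, bit30=0)
  nb ###.#: next=.  (t=2,i=4, bit29=0)
  nb ###..: next=.  (t=0,i=0, bit28=0)
  nb ##.##: next=#  (t=4,i=7, bit27=1)
  nb ##.#.: next=#  (t=1,i=0, bit26=1)
  nb ##..#: next=#  (t=0,i=13, bit25=1)
  nb ##...: next=#  (t=0,i=1, bit24=1)
  nb #.###: next=.  (t=4,i=4, bit23=0)
  nb #.##.: next=.  (t=1,i=10, bit22=0)
  nb #.#.#: next=#  (t=1,i=1, bit21=1)
  nb #.#..: next=.  (t=1,i=5, bit20=0)
  nb #..##: next=.  (t=0,i=14, bit19=0)
  nb #..#.: next=.  (t=0,i=6, bit18=0)
  nb #...#: next=.  (t=0,i=2, bit17=0)
  nb #....: next=.  (t=3,i=1, bit16=0)
  nb .####: next=.  (t=2,i=0, bit15=0)
  nb .###.: next=#  (t=0,i=16, bit14=1)
  nb .##.#: next=#  (t=1,i=11, bit13=1)
  nb .##..: next=.  (t=0,i=12, bit12=0)
  nb .#.##: next=.  (t=1,i=9, bit11=0)
  nb .#.#.: next=#  (t=1,i=2, bit10=1)
  nb .#..#: next=#  (t=0,i=5, bit9=1)
  nb .#...: next=#  (t=0,i=8, bit8=1)
  nb ..###: next=#  (t=0,i=15, bit7=1)
  nb ..##.: next=#  (t=0,i=11, bit6=1)
  nb ..#.#: next=#  (t=1,i=8, bit5=1)
  nb ..#..: next=.  (t=0,i=4, bit4=0)
  nb ...##: next=#  (t=0,i=10, bit3=1)
  nb ...#.: next=#  (t=0,i=3, bit2=1)
  nb ....#: next=.  (t=3,i=3, bit1=0)
  nb .....: next=#  (t=3,i=2, bit0=1)
  bits 00001111001000000110011111101101 = 253781997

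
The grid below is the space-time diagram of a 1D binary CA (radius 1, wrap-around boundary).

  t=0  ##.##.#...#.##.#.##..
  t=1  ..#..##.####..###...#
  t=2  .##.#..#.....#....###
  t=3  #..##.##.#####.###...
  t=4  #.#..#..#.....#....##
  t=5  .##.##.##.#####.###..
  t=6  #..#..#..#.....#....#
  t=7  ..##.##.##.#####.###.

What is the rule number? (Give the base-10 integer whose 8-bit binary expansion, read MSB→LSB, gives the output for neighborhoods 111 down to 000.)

39

  [7] ### => .  t=1,i=9
  [6] ##. => .  t=0,i=1
  [5] #.# => #  t=0,i=2
  [4] #.. => .  t=0,i=7
  [3] .## => .  t=0,i=0
  [2] .#. => #  t=0,i=6
  [1] ..# => #  t=0,i=9
  [0] ... => #  t=0,i=8
  bits 00100111 = 39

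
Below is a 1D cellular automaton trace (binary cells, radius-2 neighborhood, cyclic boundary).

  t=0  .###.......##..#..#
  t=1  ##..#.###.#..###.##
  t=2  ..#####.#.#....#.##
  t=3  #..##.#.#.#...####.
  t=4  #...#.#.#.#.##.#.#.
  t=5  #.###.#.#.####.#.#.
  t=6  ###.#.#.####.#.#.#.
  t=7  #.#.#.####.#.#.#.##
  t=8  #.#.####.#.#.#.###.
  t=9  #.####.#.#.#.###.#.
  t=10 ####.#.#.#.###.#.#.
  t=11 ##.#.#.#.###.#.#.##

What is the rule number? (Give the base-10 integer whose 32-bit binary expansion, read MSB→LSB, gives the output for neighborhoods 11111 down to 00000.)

  #####|#  b31=1 t=2,i=4
  ####.|.  b30=0 t=1,i=0
  ###.#|#  b29=1 t=1,i=8
  ###..|.  b28=0 t=0,i=3
  ##.##|.  b27=0 t=1,i=16
  ##.#.|.  b26=0 t=1,i=9
  ##..#|#  b25=1 t=0,i=13
  ##...|#  b24=1 t=0,i=4
  #.###|#  b23=1 t=0,i=1
  #.##.|#  b22=1 t=2,i=17
  #.#.#|#  b21=1 t=2,i=8
  #.#..|#  b20=1 t=1,i=10
  #..##|.  b19=0 t=1,i=12
  #..#.|#  b18=1 t=0,i=14
  #...#|#  b17=1 t=3,i=12
  #....|.  b16=0 t=0,i=5
  .####|#  b15=1 t=1,i=18
  .###.|.  b14=0 t=0,i=2
  .##.#|#  b13=1 t=3,i=4
  .##..|.  b12=0 t=0,i=12
  .#.##|#  b11=1 t=0,i=0
  .#.#.|.  b10=0 t=2,i=9
  .#..#|.  b9=0 t=0,i=16
  .#...|.  b8=0 t=2,i=11
  ..###|.  b7=0 t=1,i=13
  ..##.|.  b6=0 t=0,i=11
  ..#.#|#  b5=1 t=0,i=18
  ..#..|#  b4=1 t=0,i=15
  ...##|#  b3=1 t=0,i=10
  ...#.|#  b2=1 t=2,i=14
  ....#|.  b1=0 t=0,i=9
  .....|#  b0=1 t=0,i=6
  bits 10100011111101101010100000111101 = 2750851133

2750851133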